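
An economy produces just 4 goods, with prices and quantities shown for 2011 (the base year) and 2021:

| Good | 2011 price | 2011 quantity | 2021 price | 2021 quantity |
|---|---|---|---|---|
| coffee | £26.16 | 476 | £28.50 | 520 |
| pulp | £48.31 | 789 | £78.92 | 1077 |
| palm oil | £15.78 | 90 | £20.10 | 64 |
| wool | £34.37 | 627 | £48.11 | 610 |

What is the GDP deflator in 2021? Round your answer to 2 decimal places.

148.90

Nominal GDP 2021 = 28.50·520 + 78.92·1077 + 20.10·64 + 48.11·610 = 130450.34.
Real GDP 2021 (at 2011 prices) = 26.16·520 + 48.31·1077 + 15.78·64 + 34.37·610 = 87608.69.
Deflator = Nominal/Real × 100 = 130450.34/87608.69 × 100 = 148.901.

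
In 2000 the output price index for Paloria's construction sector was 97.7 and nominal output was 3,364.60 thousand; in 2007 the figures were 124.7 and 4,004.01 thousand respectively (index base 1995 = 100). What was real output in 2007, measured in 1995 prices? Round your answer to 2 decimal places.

3,210.91 thousand

Real output = Nominal / (output price index/100) = 4004.01 / 1.247 = 3210.91.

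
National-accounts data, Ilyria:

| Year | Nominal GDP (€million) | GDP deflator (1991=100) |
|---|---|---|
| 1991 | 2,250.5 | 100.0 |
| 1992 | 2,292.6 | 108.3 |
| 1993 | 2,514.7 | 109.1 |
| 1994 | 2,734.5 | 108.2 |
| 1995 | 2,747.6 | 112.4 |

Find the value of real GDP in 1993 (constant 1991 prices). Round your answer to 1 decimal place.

€2,304.9 million

Real GDP 1993 = 2514.7 / 1.091 = 2304.95.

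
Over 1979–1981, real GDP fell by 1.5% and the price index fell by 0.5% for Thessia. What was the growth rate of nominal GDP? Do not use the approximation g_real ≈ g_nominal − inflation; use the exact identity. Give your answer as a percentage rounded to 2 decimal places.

-1.99%

(1 + g_nom) = (1 + g_real)(1 + π) = 0.9850 × 0.9950 = 0.98008.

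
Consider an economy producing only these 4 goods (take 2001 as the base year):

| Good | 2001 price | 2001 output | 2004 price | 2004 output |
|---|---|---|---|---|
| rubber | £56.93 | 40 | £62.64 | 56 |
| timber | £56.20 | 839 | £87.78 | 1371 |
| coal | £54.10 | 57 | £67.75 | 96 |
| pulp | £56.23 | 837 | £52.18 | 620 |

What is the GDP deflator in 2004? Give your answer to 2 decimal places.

Nominal GDP 2004 = 62.64·56 + 87.78·1371 + 67.75·96 + 52.18·620 = 162709.82.
Real GDP 2004 (at 2001 prices) = 56.93·56 + 56.20·1371 + 54.10·96 + 56.23·620 = 120294.48.
Deflator = Nominal/Real × 100 = 162709.82/120294.48 × 100 = 135.260.

135.26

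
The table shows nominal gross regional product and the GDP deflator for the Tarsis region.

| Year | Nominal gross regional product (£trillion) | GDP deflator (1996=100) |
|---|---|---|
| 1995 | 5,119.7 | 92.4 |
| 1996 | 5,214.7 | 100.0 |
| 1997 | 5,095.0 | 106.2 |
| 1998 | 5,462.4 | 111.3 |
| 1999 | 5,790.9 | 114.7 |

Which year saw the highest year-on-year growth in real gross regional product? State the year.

1999

1996: real = 5214.7/1.000 = 5214.70; growth vs 1995 (5540.80) = -5.89%.
1997: real = 5095.0/1.062 = 4797.55; growth vs 1996 (5214.70) = -8.00%.
1998: real = 5462.4/1.113 = 4907.82; growth vs 1997 (4797.55) = 2.30%.
1999: real = 5790.9/1.147 = 5048.74; growth vs 1998 (4907.82) = 2.87%.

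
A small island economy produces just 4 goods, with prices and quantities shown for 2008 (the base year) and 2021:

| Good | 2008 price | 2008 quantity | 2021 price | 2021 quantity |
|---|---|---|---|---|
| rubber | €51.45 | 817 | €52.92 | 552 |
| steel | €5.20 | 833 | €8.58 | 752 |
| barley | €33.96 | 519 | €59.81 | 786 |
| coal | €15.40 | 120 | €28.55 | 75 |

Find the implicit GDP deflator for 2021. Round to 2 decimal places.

140.99

Nominal GDP 2021 = 52.92·552 + 8.58·752 + 59.81·786 + 28.55·75 = 84815.91.
Real GDP 2021 (at 2008 prices) = 51.45·552 + 5.20·752 + 33.96·786 + 15.40·75 = 60158.36.
Deflator = Nominal/Real × 100 = 84815.91/60158.36 × 100 = 140.988.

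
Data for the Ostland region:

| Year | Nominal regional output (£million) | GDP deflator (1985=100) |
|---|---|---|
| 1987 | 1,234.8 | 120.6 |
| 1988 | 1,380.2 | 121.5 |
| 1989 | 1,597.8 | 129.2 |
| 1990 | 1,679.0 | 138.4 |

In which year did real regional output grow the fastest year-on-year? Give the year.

1988: real = 1380.2/1.215 = 1135.97; growth vs 1987 (1023.88) = 10.95%.
1989: real = 1597.8/1.292 = 1236.69; growth vs 1988 (1135.97) = 8.87%.
1990: real = 1679.0/1.384 = 1213.15; growth vs 1989 (1236.69) = -1.90%.

1988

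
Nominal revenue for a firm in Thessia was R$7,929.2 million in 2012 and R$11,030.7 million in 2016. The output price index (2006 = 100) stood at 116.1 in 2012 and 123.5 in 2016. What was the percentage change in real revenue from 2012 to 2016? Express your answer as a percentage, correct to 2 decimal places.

30.78%

Deflate each year: 2012 → 7929.2/1.161 = 6829.63; 2016 → 11030.7/1.235 = 8931.74.
So real revenue changed by 8931.74/6829.63 − 1 = 0.3078, i.e. 30.78%.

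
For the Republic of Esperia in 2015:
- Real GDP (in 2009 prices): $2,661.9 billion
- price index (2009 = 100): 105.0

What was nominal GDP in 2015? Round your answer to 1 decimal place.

Nominal GDP = Real × (price index/100) = 2661.9 × 1.050 = 2795.00.

$2,795.0 billion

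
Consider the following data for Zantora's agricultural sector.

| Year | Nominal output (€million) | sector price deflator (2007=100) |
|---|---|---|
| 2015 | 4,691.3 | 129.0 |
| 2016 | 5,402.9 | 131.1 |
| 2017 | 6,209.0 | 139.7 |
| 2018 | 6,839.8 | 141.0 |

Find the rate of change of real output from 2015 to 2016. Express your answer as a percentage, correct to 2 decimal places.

Real output 2015 = 4691.3/1.290 = 3636.67.
Real output 2016 = 5402.9/1.311 = 4121.21.
Change = 4121.21/3636.67 − 1 = 0.1332.

13.32%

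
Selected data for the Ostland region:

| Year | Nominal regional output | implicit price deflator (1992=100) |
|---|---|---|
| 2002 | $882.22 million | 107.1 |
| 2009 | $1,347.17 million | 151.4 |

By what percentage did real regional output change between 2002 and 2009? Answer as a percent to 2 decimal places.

Real regional output 2002 = 882.22 / 1.071 = 823.73.
Real regional output 2009 = 1347.17 / 1.514 = 889.81.
Real growth = 889.81 / 823.73 − 1 = 0.0802.

8.02%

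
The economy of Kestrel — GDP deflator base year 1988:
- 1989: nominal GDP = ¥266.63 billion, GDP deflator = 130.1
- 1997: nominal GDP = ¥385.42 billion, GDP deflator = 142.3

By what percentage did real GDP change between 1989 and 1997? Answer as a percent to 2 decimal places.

32.16%

Deflate each year: 1989 → 266.63/1.301 = 204.94; 1997 → 385.42/1.423 = 270.85.
So real GDP changed by 270.85/204.94 − 1 = 0.3216, i.e. 32.16%.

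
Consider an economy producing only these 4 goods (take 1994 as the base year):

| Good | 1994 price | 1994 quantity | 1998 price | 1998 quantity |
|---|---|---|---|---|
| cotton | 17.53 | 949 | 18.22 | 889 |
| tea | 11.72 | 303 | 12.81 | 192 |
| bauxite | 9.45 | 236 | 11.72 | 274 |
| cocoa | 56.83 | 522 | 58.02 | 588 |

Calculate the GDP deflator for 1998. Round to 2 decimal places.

Nominal GDP 1998 = 18.22·889 + 12.81·192 + 11.72·274 + 58.02·588 = 55984.14.
Real GDP 1998 (at 1994 prices) = 17.53·889 + 11.72·192 + 9.45·274 + 56.83·588 = 53839.75.
Deflator = Nominal/Real × 100 = 55984.14/53839.75 × 100 = 103.983.

103.98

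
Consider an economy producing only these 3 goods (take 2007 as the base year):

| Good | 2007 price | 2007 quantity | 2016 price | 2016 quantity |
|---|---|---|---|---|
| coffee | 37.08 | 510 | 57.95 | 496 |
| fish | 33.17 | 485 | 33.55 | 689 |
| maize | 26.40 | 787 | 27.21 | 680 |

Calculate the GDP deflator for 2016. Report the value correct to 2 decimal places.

Nominal GDP 2016 = 57.95·496 + 33.55·689 + 27.21·680 = 70361.95.
Real GDP 2016 (at 2007 prices) = 37.08·496 + 33.17·689 + 26.40·680 = 59197.81.
Deflator = Nominal/Real × 100 = 70361.95/59197.81 × 100 = 118.859.

118.86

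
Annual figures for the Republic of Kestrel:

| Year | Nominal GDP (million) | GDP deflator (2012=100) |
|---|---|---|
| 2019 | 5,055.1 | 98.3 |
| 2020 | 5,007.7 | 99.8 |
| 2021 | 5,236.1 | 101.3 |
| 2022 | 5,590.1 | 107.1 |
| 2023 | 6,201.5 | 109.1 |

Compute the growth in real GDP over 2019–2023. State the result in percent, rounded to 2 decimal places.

10.53%

Real GDP 2019 = 5055.1/0.983 = 5142.52.
Real GDP 2023 = 6201.5/1.091 = 5684.23.
Change = 5684.23/5142.52 − 1 = 0.1053.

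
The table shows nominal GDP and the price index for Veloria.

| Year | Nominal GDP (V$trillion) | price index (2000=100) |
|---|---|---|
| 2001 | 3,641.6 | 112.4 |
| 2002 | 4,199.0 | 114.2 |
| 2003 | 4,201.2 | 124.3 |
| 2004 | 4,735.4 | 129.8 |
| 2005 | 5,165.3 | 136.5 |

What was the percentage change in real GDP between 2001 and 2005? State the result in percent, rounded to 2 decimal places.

Real GDP 2001 = 3641.6/1.124 = 3239.86.
Real GDP 2005 = 5165.3/1.365 = 3784.10.
Change = 3784.10/3239.86 − 1 = 0.1680.

16.80%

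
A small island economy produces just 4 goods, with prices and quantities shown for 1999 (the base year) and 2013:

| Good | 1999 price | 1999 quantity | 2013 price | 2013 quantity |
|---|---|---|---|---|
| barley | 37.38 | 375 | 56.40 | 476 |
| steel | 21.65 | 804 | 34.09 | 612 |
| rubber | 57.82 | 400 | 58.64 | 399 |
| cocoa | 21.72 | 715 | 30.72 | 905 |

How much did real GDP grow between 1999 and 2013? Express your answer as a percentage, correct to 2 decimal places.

Real GDP 1999 = Nominal GDP 1999 = 37.38·375 + 21.65·804 + 57.82·400 + 21.72·715 = 70081.90.
Real GDP 2013 (at 1999 prices) = 37.38·476 + 21.65·612 + 57.82·399 + 21.72·905 = 73769.46.
Real growth = 73769.46/70081.90 − 1 = 0.0526.

5.26%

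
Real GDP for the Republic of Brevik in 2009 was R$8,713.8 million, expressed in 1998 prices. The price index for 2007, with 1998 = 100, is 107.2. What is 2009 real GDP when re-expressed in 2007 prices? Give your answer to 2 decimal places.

R$9,341.19 million

Real GDP in 2007 prices = Real GDP in 1998 prices × (P_2007/P_1998) = 8713.8 × 1.072 = 9341.19.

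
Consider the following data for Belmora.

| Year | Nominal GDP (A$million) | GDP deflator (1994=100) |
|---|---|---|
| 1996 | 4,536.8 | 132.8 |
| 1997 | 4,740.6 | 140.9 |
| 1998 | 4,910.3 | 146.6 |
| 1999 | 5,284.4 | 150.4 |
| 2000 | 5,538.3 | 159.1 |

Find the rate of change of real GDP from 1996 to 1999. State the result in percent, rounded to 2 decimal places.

Real GDP 1996 = 4536.8/1.328 = 3416.27.
Real GDP 1999 = 5284.4/1.504 = 3513.56.
Change = 3513.56/3416.27 − 1 = 0.0285.

2.85%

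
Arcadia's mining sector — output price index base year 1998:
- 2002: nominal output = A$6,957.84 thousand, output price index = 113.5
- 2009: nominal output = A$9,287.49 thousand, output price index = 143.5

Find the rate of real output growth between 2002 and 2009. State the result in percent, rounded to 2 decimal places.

Deflate each year: 2002 → 6957.84/1.135 = 6130.26; 2009 → 9287.49/1.435 = 6472.12.
So real output changed by 6472.12/6130.26 − 1 = 0.0558, i.e. 5.58%.

5.58%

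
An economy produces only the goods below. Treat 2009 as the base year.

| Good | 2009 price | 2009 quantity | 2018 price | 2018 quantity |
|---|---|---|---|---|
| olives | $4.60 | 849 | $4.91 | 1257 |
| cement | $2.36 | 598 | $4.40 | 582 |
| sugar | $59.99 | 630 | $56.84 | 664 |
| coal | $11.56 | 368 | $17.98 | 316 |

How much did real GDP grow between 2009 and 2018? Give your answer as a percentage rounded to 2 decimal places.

Real GDP 2009 = Nominal GDP 2009 = 4.60·849 + 2.36·598 + 59.99·630 + 11.56·368 = 47364.46.
Real GDP 2018 (at 2009 prices) = 4.60·1257 + 2.36·582 + 59.99·664 + 11.56·316 = 50642.04.
Real growth = 50642.04/47364.46 − 1 = 0.0692.

6.92%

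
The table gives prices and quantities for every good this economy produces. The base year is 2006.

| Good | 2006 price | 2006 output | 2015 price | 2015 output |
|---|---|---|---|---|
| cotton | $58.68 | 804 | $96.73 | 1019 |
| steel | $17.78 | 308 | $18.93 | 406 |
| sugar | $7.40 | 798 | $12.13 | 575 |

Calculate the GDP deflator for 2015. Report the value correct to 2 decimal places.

Nominal GDP 2015 = 96.73·1019 + 18.93·406 + 12.13·575 = 113228.20.
Real GDP 2015 (at 2006 prices) = 58.68·1019 + 17.78·406 + 7.40·575 = 71268.60.
Deflator = Nominal/Real × 100 = 113228.20/71268.60 × 100 = 158.875.

158.88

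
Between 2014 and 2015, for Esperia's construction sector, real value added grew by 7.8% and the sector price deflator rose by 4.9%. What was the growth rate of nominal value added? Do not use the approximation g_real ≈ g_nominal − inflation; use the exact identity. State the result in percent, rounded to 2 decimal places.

13.08%

(1 + g_nom) = (1 + g_real)(1 + π) = 1.0780 × 1.0490 = 1.13082.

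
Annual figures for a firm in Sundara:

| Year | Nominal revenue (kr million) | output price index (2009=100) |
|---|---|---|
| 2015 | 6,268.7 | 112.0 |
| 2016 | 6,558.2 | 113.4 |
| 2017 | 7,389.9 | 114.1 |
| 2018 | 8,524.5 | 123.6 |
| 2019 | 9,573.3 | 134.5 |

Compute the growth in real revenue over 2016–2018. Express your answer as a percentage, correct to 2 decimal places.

Real revenue 2016 = 6558.2/1.134 = 5783.25.
Real revenue 2018 = 8524.5/1.236 = 6896.84.
Change = 6896.84/5783.25 − 1 = 0.1926.

19.26%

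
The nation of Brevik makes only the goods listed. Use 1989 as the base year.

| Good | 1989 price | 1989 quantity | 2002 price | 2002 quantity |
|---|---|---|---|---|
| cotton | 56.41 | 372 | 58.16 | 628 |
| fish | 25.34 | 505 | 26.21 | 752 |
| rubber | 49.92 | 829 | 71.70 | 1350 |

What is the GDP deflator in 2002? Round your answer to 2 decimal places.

125.56

Nominal GDP 2002 = 58.16·628 + 26.21·752 + 71.70·1350 = 153029.40.
Real GDP 2002 (at 1989 prices) = 56.41·628 + 25.34·752 + 49.92·1350 = 121873.16.
Deflator = Nominal/Real × 100 = 153029.40/121873.16 × 100 = 125.564.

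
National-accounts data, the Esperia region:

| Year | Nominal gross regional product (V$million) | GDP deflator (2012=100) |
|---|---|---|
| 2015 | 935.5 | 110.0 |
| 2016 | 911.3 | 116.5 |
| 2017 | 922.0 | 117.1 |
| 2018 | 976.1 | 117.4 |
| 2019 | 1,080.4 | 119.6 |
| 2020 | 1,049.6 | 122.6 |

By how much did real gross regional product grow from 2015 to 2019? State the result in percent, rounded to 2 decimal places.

Real gross regional product 2015 = 935.5/1.100 = 850.45.
Real gross regional product 2019 = 1080.4/1.196 = 903.34.
Change = 903.34/850.45 − 1 = 0.0622.

6.22%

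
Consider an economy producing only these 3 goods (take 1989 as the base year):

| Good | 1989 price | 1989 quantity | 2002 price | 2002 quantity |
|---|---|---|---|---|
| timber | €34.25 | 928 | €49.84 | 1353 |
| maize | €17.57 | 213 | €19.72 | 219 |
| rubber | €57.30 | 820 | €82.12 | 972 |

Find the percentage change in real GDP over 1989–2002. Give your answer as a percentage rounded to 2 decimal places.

28.32%

Real GDP 1989 = Nominal GDP 1989 = 34.25·928 + 17.57·213 + 57.30·820 = 82512.41.
Real GDP 2002 (at 1989 prices) = 34.25·1353 + 17.57·219 + 57.30·972 = 105883.68.
Real growth = 105883.68/82512.41 − 1 = 0.2832.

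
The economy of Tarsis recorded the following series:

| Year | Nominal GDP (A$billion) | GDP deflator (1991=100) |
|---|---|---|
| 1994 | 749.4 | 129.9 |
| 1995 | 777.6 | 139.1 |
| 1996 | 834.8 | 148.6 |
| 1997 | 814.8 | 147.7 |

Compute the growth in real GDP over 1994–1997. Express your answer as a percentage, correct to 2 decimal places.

-4.38%

Real GDP 1994 = 749.4/1.299 = 576.91.
Real GDP 1997 = 814.8/1.477 = 551.66.
Change = 551.66/576.91 − 1 = -0.0438.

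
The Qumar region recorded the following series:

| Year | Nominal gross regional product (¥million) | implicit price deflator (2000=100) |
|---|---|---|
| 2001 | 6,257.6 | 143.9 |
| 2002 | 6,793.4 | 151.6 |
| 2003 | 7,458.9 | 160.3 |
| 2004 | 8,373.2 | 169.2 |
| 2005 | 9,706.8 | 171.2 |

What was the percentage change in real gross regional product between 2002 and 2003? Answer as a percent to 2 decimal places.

3.84%

Real gross regional product 2002 = 6793.4/1.516 = 4481.13.
Real gross regional product 2003 = 7458.9/1.603 = 4653.09.
Change = 4653.09/4481.13 − 1 = 0.0384.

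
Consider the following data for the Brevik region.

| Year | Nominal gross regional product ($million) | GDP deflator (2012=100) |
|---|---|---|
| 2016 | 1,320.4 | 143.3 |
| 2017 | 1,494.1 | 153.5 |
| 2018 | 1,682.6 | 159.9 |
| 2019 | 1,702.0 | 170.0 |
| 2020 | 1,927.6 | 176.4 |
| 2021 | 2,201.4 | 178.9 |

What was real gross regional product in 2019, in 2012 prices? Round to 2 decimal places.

$1,001.18 million

Real gross regional product 2019 = 1702.0 / 1.700 = 1001.18.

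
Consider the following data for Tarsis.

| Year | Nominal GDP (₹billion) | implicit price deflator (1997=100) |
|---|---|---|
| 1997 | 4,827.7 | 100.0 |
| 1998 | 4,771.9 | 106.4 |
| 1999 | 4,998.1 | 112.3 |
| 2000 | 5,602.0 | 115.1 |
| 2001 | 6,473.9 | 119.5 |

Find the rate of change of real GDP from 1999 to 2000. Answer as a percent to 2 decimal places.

9.36%

Real GDP 1999 = 4998.1/1.123 = 4450.67.
Real GDP 2000 = 5602.0/1.151 = 4867.07.
Change = 4867.07/4450.67 − 1 = 0.0936.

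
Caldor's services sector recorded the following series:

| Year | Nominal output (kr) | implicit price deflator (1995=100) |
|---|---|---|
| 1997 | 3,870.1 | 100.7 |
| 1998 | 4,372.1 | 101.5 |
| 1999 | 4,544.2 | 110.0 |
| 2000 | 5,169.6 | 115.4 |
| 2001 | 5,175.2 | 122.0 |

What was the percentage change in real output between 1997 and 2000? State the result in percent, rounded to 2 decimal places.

Real output 1997 = 3870.1/1.007 = 3843.20.
Real output 2000 = 5169.6/1.154 = 4479.72.
Change = 4479.72/3843.20 − 1 = 0.1656.

16.56%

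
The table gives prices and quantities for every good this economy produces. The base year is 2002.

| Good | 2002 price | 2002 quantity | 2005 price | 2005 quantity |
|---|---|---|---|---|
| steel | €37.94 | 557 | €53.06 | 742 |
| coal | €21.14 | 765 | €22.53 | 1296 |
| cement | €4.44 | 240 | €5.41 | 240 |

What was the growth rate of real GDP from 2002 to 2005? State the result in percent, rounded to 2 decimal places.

47.55%

Real GDP 2002 = Nominal GDP 2002 = 37.94·557 + 21.14·765 + 4.44·240 = 38370.28.
Real GDP 2005 (at 2002 prices) = 37.94·742 + 21.14·1296 + 4.44·240 = 56614.52.
Real growth = 56614.52/38370.28 − 1 = 0.4755.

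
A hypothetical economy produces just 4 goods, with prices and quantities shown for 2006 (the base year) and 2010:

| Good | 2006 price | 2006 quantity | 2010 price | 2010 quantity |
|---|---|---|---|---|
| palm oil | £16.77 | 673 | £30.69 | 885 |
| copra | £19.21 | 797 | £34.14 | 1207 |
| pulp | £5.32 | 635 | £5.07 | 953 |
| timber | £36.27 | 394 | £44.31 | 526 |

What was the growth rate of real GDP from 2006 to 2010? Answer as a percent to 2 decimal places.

Real GDP 2006 = Nominal GDP 2006 = 16.77·673 + 19.21·797 + 5.32·635 + 36.27·394 = 44265.16.
Real GDP 2010 (at 2006 prices) = 16.77·885 + 19.21·1207 + 5.32·953 + 36.27·526 = 62175.90.
Real growth = 62175.90/44265.16 − 1 = 0.4046.

40.46%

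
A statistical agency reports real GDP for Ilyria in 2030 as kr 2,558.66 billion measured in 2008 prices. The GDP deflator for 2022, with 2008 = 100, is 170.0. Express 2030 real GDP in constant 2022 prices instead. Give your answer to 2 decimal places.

Real GDP in 2022 prices = Real GDP in 2008 prices × (P_2022/P_2008) = 2558.66 × 1.700 = 4349.72.

kr 4,349.72 billion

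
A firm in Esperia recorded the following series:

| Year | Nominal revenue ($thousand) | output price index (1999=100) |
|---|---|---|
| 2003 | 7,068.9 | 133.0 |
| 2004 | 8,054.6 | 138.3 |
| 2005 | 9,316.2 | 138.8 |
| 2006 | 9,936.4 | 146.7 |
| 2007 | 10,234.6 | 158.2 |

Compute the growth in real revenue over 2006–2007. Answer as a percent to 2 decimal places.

Real revenue 2006 = 9936.4/1.467 = 6773.28.
Real revenue 2007 = 10234.6/1.582 = 6469.41.
Change = 6469.41/6773.28 − 1 = -0.0449.

-4.49%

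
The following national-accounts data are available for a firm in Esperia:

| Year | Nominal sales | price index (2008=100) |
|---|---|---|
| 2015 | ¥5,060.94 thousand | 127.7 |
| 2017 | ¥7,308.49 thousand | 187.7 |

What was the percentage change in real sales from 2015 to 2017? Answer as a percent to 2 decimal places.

-1.75%

Deflate each year: 2015 → 5060.94/1.277 = 3963.15; 2017 → 7308.49/1.877 = 3893.71.
So real sales changed by 3893.71/3963.15 − 1 = -0.0175, i.e. -1.75%.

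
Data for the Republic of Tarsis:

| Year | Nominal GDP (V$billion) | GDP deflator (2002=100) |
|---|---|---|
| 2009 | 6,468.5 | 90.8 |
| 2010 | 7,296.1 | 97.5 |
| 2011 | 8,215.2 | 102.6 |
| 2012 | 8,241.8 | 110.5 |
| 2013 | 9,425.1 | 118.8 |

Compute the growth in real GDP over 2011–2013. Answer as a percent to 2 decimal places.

-0.92%

Real GDP 2011 = 8215.2/1.026 = 8007.02.
Real GDP 2013 = 9425.1/1.188 = 7933.59.
Change = 7933.59/8007.02 − 1 = -0.0092.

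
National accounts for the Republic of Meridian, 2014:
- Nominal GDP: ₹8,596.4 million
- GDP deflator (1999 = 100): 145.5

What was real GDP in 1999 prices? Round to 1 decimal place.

Real GDP = Nominal / (GDP deflator/100) = 8596.4 / 1.455 = 5908.18.

₹5,908.2 million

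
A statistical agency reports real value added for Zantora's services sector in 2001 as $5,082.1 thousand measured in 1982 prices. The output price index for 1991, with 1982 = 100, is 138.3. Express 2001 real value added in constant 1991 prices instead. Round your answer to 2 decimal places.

Real value added in 1991 prices = Real value added in 1982 prices × (P_1991/P_1982) = 5082.1 × 1.383 = 7028.54.

$7,028.54 thousand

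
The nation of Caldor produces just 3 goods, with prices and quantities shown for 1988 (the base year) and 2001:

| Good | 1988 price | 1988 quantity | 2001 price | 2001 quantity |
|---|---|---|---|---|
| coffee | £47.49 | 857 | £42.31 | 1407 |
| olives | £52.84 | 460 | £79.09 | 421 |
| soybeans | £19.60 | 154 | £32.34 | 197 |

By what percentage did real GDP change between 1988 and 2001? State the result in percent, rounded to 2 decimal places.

Real GDP 1988 = Nominal GDP 1988 = 47.49·857 + 52.84·460 + 19.60·154 = 68023.73.
Real GDP 2001 (at 1988 prices) = 47.49·1407 + 52.84·421 + 19.60·197 = 92925.27.
Real growth = 92925.27/68023.73 − 1 = 0.3661.

36.61%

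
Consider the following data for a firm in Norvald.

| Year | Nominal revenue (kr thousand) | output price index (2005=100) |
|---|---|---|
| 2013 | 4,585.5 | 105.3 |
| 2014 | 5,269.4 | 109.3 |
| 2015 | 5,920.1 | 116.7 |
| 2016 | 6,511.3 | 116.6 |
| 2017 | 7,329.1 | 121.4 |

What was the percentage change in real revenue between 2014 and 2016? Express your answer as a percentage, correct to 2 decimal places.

Real revenue 2014 = 5269.4/1.093 = 4821.04.
Real revenue 2016 = 6511.3/1.166 = 5584.31.
Change = 5584.31/4821.04 − 1 = 0.1583.

15.83%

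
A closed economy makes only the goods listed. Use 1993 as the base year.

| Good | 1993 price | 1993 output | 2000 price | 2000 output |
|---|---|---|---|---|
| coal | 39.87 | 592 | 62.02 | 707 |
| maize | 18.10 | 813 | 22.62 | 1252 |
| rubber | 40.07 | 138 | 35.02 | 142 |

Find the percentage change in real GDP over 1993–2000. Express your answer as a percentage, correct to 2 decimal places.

28.94%

Real GDP 1993 = Nominal GDP 1993 = 39.87·592 + 18.10·813 + 40.07·138 = 43848.00.
Real GDP 2000 (at 1993 prices) = 39.87·707 + 18.10·1252 + 40.07·142 = 56539.23.
Real growth = 56539.23/43848.00 − 1 = 0.2894.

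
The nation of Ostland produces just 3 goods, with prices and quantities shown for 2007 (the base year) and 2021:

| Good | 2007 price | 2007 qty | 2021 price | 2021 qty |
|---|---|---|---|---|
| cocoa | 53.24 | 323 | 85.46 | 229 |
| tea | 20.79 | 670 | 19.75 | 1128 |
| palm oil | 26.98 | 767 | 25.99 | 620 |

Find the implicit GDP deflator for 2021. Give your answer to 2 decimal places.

110.68

Nominal GDP 2021 = 85.46·229 + 19.75·1128 + 25.99·620 = 57962.14.
Real GDP 2021 (at 2007 prices) = 53.24·229 + 20.79·1128 + 26.98·620 = 52370.68.
Deflator = Nominal/Real × 100 = 57962.14/52370.68 × 100 = 110.677.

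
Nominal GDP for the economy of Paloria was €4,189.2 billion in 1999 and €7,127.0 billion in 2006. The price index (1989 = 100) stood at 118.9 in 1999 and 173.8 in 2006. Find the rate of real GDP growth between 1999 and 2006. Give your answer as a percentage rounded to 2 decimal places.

16.39%

Deflate each year: 1999 → 4189.2/1.189 = 3523.30; 2006 → 7127.0/1.738 = 4100.69.
So real GDP changed by 4100.69/3523.30 − 1 = 0.1639, i.e. 16.39%.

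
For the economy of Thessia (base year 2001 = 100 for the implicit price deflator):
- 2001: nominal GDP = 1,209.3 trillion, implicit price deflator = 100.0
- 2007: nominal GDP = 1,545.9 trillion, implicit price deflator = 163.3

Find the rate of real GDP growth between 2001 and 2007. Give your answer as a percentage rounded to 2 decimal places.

Real GDP 2001 = 1209.3 / 1.000 = 1209.30.
Real GDP 2007 = 1545.9 / 1.633 = 946.66.
Real growth = 946.66 / 1209.30 − 1 = -0.2172.

-21.72%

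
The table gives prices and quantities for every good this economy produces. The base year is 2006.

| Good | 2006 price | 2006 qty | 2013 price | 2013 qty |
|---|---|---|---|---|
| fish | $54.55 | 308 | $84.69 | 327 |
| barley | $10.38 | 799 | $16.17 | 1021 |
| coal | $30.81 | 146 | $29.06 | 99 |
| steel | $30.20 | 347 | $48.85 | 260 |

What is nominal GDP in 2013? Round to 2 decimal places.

Nominal GDP 2013 = Σ (p_2013 × q_2013) = 84.69·327 + 16.17·1021 + 29.06·99 + 48.85·260 = 59781.14.

$59781.14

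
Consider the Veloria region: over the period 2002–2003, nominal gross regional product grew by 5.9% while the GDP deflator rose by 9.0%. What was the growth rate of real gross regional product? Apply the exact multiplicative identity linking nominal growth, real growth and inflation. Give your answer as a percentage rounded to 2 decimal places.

-2.84%

(1 + g_nom) = (1 + g_real)(1 + π), so g_real = 1.0590 / 1.0900 − 1 = -0.02844.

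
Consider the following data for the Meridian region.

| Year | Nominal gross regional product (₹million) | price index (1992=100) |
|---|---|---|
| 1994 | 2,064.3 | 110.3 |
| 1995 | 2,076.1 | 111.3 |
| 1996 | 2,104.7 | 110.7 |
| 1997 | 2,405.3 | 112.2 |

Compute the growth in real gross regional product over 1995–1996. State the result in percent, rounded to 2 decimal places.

Real gross regional product 1995 = 2076.1/1.113 = 1865.32.
Real gross regional product 1996 = 2104.7/1.107 = 1901.26.
Change = 1901.26/1865.32 − 1 = 0.0193.

1.93%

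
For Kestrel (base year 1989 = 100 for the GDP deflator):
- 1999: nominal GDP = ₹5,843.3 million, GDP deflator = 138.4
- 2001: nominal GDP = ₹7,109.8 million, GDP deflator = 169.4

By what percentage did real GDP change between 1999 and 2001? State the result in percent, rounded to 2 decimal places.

Deflate each year: 1999 → 5843.3/1.384 = 4222.04; 2001 → 7109.8/1.694 = 4197.05.
So real GDP changed by 4197.05/4222.04 − 1 = -0.0059, i.e. -0.59%.

-0.59%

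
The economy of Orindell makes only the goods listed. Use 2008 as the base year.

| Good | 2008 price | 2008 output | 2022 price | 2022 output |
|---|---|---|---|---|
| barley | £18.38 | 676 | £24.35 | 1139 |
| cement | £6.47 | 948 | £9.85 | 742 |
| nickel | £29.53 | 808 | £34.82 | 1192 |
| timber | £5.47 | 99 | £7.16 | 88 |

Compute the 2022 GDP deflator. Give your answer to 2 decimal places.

125.66

Nominal GDP 2022 = 24.35·1139 + 9.85·742 + 34.82·1192 + 7.16·88 = 77178.87.
Real GDP 2022 (at 2008 prices) = 18.38·1139 + 6.47·742 + 29.53·1192 + 5.47·88 = 61416.68.
Deflator = Nominal/Real × 100 = 77178.87/61416.68 × 100 = 125.664.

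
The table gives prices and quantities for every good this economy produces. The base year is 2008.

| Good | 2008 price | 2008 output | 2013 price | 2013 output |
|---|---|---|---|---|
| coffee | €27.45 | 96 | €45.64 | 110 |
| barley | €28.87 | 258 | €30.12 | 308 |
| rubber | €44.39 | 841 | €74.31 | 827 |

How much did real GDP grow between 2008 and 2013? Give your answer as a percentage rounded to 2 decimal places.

2.54%

Real GDP 2008 = Nominal GDP 2008 = 27.45·96 + 28.87·258 + 44.39·841 = 47415.65.
Real GDP 2013 (at 2008 prices) = 27.45·110 + 28.87·308 + 44.39·827 = 48621.99.
Real growth = 48621.99/47415.65 − 1 = 0.0254.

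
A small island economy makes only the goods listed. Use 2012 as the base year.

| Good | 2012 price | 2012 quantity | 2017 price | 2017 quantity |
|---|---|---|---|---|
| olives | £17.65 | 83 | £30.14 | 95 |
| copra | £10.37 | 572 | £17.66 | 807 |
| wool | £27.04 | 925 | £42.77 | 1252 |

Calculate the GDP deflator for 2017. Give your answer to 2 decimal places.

160.97

Nominal GDP 2017 = 30.14·95 + 17.66·807 + 42.77·1252 = 70662.96.
Real GDP 2017 (at 2012 prices) = 17.65·95 + 10.37·807 + 27.04·1252 = 43899.42.
Deflator = Nominal/Real × 100 = 70662.96/43899.42 × 100 = 160.966.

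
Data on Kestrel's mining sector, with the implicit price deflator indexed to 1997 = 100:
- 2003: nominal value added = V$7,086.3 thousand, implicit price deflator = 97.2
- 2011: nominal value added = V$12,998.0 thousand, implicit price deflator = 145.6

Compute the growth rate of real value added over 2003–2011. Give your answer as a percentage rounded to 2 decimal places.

Real value added 2003 = 7086.3 / 0.972 = 7290.43.
Real value added 2011 = 12998.0 / 1.456 = 8927.20.
Real growth = 8927.20 / 7290.43 − 1 = 0.2245.

22.45%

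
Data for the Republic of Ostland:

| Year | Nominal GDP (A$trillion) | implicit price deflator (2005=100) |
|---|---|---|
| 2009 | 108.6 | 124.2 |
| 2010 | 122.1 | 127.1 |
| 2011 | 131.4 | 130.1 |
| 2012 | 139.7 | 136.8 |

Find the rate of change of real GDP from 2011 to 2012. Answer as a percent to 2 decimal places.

Real GDP 2011 = 131.4/1.301 = 101.00.
Real GDP 2012 = 139.7/1.368 = 102.12.
Change = 102.12/101.00 − 1 = 0.0111.

1.11%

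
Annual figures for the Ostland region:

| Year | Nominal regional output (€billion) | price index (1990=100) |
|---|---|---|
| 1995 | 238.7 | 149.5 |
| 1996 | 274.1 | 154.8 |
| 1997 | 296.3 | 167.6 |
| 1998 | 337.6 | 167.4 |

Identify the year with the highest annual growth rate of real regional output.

1996: real = 274.1/1.548 = 177.07; growth vs 1995 (159.67) = 10.90%.
1997: real = 296.3/1.676 = 176.79; growth vs 1996 (177.07) = -0.16%.
1998: real = 337.6/1.674 = 201.67; growth vs 1997 (176.79) = 14.07%.

1998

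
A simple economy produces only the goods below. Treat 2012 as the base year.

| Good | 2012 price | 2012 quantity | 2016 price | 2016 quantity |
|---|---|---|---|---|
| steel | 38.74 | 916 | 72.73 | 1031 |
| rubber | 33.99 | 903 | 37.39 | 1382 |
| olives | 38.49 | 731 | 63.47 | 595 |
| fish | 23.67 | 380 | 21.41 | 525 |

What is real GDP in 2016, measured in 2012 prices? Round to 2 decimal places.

Real GDP 2016 = Σ (p_2012 × q_2016) = 38.74·1031 + 33.99·1382 + 38.49·595 + 23.67·525 = 122243.42.

122243.42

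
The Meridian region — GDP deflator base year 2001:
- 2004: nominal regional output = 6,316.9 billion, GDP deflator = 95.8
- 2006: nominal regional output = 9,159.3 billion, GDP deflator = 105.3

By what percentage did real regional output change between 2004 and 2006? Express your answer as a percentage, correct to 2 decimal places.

Deflate each year: 2004 → 6316.9/0.958 = 6593.84; 2006 → 9159.3/1.053 = 8698.29.
So real regional output changed by 8698.29/6593.84 − 1 = 0.3192, i.e. 31.92%.

31.92%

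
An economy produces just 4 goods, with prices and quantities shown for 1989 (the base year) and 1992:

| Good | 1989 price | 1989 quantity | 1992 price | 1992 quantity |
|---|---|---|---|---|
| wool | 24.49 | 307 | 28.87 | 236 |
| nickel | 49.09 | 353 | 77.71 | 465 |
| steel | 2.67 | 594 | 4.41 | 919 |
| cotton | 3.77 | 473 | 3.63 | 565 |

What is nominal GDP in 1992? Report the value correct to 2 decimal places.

49052.21

Nominal GDP 1992 = Σ (p_1992 × q_1992) = 28.87·236 + 77.71·465 + 4.41·919 + 3.63·565 = 49052.21.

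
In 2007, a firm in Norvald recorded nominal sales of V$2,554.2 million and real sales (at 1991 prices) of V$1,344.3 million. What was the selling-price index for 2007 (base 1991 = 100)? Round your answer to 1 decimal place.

selling-price index = (Nominal / Real) × 100 = 2554.2 / 1344.3 × 100 = 190.00.

190.0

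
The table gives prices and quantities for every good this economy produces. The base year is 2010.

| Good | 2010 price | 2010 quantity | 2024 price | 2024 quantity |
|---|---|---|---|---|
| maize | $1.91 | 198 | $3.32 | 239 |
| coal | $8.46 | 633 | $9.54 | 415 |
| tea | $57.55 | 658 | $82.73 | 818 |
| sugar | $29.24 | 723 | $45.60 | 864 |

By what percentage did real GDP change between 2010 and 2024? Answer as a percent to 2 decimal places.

17.86%

Real GDP 2010 = Nominal GDP 2010 = 1.91·198 + 8.46·633 + 57.55·658 + 29.24·723 = 64741.78.
Real GDP 2024 (at 2010 prices) = 1.91·239 + 8.46·415 + 57.55·818 + 29.24·864 = 76306.65.
Real growth = 76306.65/64741.78 − 1 = 0.1786.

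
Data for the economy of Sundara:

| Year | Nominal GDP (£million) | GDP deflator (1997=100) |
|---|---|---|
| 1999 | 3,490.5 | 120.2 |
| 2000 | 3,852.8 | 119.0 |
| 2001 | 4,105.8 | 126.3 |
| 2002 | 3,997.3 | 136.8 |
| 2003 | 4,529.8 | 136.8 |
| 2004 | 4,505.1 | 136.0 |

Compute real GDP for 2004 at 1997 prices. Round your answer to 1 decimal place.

Real GDP 2004 = 4505.1 / 1.360 = 3312.57.

£3,312.6 million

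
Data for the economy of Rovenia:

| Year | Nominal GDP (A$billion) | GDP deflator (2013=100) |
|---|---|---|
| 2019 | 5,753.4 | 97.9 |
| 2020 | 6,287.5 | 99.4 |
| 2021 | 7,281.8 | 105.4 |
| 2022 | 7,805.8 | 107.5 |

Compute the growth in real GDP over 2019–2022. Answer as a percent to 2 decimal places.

Real GDP 2019 = 5753.4/0.979 = 5876.81.
Real GDP 2022 = 7805.8/1.075 = 7261.21.
Change = 7261.21/5876.81 − 1 = 0.2356.

23.56%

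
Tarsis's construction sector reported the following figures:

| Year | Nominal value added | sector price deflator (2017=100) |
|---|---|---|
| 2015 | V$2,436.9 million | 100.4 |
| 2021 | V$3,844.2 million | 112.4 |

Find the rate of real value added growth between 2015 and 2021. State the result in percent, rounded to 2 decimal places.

40.91%

Deflate each year: 2015 → 2436.9/1.004 = 2427.19; 2021 → 3844.2/1.124 = 3420.11.
So real value added changed by 3420.11/2427.19 − 1 = 0.4091, i.e. 40.91%.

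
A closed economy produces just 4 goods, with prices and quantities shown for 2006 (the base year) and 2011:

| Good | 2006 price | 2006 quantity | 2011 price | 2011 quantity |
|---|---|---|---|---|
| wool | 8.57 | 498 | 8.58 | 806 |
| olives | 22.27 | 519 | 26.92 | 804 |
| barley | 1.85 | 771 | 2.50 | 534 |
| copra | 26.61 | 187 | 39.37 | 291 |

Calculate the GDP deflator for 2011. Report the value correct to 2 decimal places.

Nominal GDP 2011 = 8.58·806 + 26.92·804 + 2.50·534 + 39.37·291 = 41350.83.
Real GDP 2011 (at 2006 prices) = 8.57·806 + 22.27·804 + 1.85·534 + 26.61·291 = 33543.91.
Deflator = Nominal/Real × 100 = 41350.83/33543.91 × 100 = 123.274.

123.27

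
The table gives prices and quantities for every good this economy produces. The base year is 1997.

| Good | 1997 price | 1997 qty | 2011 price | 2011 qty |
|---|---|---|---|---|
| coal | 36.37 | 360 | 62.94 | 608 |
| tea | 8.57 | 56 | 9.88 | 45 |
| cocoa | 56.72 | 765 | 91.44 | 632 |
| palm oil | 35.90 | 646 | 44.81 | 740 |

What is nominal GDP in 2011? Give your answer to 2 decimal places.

Nominal GDP 2011 = Σ (p_2011 × q_2011) = 62.94·608 + 9.88·45 + 91.44·632 + 44.81·740 = 129661.60.

129661.60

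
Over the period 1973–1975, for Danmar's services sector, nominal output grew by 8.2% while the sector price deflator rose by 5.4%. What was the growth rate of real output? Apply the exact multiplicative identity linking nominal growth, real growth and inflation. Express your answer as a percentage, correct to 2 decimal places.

(1 + g_nom) = (1 + g_real)(1 + π), so g_real = 1.0820 / 1.0540 − 1 = 0.02657.

2.66%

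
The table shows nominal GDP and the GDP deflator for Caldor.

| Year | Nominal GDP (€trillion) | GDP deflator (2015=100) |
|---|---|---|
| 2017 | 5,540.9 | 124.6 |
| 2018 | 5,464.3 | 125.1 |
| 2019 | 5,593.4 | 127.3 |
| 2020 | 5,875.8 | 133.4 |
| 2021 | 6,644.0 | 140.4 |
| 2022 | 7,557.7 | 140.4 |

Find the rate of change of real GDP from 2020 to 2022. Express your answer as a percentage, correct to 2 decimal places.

Real GDP 2020 = 5875.8/1.334 = 4404.65.
Real GDP 2022 = 7557.7/1.404 = 5382.98.
Change = 5382.98/4404.65 − 1 = 0.2221.

22.21%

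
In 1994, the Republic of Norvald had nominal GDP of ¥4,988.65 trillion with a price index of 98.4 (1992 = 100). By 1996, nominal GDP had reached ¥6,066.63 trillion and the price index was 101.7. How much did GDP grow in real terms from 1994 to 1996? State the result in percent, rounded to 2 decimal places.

17.66%

Deflate each year: 1994 → 4988.65/0.984 = 5069.77; 1996 → 6066.63/1.017 = 5965.22.
So real GDP changed by 5965.22/5069.77 − 1 = 0.1766, i.e. 17.66%.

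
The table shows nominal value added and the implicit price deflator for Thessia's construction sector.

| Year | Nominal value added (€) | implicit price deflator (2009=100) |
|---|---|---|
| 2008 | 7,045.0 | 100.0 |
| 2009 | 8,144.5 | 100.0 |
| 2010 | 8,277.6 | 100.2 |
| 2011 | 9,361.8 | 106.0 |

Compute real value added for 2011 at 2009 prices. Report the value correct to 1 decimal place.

€8,831.9

Real value added 2011 = 9361.8 / 1.060 = 8831.89.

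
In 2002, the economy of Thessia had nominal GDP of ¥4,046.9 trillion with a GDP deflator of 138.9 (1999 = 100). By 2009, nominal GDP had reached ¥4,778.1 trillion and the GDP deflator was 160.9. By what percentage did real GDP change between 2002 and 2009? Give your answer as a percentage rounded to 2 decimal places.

1.92%

Real GDP 2002 = 4046.9 / 1.389 = 2913.53.
Real GDP 2009 = 4778.1 / 1.609 = 2969.61.
Real growth = 2969.61 / 2913.53 − 1 = 0.0192.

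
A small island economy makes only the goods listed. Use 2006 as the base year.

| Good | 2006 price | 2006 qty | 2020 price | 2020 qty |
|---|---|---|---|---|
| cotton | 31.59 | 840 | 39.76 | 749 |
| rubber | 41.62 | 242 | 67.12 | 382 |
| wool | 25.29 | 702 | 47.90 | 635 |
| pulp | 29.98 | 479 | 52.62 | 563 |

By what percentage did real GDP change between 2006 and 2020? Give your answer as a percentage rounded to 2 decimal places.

5.49%

Real GDP 2006 = Nominal GDP 2006 = 31.59·840 + 41.62·242 + 25.29·702 + 29.98·479 = 68721.64.
Real GDP 2020 (at 2006 prices) = 31.59·749 + 41.62·382 + 25.29·635 + 29.98·563 = 72497.64.
Real growth = 72497.64/68721.64 − 1 = 0.0549.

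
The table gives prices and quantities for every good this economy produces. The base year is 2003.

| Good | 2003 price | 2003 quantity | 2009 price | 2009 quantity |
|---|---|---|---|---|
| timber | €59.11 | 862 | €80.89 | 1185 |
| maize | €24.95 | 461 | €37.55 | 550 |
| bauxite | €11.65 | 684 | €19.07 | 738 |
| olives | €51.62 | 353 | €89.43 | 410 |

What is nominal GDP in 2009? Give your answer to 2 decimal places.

€167247.11

Nominal GDP 2009 = Σ (p_2009 × q_2009) = 80.89·1185 + 37.55·550 + 19.07·738 + 89.43·410 = 167247.11.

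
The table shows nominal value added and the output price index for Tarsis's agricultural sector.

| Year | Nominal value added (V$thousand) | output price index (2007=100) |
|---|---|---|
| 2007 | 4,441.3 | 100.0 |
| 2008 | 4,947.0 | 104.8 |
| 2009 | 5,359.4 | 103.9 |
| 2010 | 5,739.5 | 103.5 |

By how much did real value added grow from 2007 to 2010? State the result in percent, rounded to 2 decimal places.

Real value added 2007 = 4441.3/1.000 = 4441.30.
Real value added 2010 = 5739.5/1.035 = 5545.41.
Change = 5545.41/4441.30 − 1 = 0.2486.

24.86%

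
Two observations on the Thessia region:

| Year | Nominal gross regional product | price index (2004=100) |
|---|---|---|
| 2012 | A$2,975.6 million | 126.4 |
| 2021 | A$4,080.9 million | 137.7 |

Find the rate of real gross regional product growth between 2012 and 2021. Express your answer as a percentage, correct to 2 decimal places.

Real gross regional product 2012 = 2975.6 / 1.264 = 2354.11.
Real gross regional product 2021 = 4080.9 / 1.377 = 2963.62.
Real growth = 2963.62 / 2354.11 − 1 = 0.2589.

25.89%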